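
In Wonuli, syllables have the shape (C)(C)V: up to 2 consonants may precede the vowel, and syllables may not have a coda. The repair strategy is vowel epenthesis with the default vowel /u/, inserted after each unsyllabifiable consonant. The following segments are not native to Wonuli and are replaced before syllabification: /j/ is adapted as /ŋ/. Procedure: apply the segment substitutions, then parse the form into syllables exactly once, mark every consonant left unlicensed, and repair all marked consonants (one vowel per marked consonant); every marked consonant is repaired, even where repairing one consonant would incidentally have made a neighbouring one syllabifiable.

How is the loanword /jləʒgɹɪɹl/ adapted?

Substitution: /j/ → /ŋ/, giving /ŋləʒgɹɪɹl/.
Syllabifying with onset maximization leaves /ʒ/, /ɹ/, /l/ stranded (no codas are permitted; onsets may contain at most 2 consonants).
Each unlicensed consonant becomes the onset of a new syllable: /ʒ/ → /ʒu/, /ɹ/ → /ɹu/, /l/ → /lu/.

ŋləʒugɹɪɹulu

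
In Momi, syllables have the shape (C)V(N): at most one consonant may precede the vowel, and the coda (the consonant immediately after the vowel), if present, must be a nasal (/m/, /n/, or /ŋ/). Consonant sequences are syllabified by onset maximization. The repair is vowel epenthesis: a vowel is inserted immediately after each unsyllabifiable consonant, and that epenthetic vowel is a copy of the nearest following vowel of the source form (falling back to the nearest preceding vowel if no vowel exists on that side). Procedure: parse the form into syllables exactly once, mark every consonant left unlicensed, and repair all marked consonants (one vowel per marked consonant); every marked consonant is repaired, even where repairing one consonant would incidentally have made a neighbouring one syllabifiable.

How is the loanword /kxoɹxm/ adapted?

Syllabifying with onset maximization leaves /k/, /ɹ/, /x/, /m/ stranded (only a nasal (/m/, /n/, or /ŋ/) is licensed in coda position; onsets are limited to one consonant).
Epenthesis after each stranded consonant: /k/ → /ko/, /ɹ/ → /ɹo/, /x/ → /xo/, /m/ → /mo/.

koxoɹoxomo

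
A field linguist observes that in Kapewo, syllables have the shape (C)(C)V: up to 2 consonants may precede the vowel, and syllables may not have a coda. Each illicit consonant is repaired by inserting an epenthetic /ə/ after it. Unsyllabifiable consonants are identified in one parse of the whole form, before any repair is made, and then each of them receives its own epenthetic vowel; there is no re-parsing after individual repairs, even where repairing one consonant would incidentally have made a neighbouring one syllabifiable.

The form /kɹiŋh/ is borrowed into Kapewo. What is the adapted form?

Under (C)(C)V, the unsyllabifiable consonants are /ŋ/, /h/ (no codas are permitted; onsets may contain at most 2 consonants).
Epenthesis after each stranded consonant: /ŋ/ → /ŋə/, /h/ → /hə/.

kɹiŋəhə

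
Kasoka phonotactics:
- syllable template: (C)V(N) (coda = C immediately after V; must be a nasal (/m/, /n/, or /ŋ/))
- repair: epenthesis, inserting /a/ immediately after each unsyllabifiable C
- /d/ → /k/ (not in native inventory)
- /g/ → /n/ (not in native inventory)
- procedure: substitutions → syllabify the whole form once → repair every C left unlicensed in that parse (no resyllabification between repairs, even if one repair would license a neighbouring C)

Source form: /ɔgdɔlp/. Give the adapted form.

Substitution: /g/ → /n/, /d/ → /k/, giving /ɔnkɔlp/.
The consonants /l/, /p/ cannot be parsed into a legal (C)V(N) syllable (only a nasal (/m/, /n/, or /ŋ/) is licensed in coda position; onsets are limited to one consonant).
Inserting the epenthetic vowel yields /l/ → /la/, /p/ → /pa/.

ɔnkɔlapa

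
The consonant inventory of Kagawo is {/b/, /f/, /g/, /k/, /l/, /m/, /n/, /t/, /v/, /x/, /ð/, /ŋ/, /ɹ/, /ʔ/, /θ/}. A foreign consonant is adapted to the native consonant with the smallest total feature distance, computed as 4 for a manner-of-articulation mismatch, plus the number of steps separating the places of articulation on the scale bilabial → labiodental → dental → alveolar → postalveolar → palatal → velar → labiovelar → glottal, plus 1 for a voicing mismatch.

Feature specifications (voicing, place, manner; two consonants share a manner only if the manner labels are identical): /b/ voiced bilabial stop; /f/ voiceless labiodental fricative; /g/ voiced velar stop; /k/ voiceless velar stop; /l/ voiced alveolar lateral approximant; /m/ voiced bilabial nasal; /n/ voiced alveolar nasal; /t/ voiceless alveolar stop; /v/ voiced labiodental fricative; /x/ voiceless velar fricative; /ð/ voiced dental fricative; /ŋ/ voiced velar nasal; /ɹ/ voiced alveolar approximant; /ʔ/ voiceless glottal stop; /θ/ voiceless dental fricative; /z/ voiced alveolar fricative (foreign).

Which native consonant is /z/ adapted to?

ð

/ð/ is closest: same manner (fricative), place distance 1 (alveolar→dental), same voicing; total 1. Next closest is /v/ at distance 2.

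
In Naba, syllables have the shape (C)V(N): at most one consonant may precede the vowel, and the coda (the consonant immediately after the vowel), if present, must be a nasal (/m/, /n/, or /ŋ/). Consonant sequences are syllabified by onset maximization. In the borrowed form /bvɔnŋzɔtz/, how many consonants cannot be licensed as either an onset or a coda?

4

Syllabifying with onset maximization leaves /b/, /ŋ/, /t/, /z/ stranded (only a nasal (/m/, /n/, or /ŋ/) is licensed in coda position; onsets are limited to one consonant).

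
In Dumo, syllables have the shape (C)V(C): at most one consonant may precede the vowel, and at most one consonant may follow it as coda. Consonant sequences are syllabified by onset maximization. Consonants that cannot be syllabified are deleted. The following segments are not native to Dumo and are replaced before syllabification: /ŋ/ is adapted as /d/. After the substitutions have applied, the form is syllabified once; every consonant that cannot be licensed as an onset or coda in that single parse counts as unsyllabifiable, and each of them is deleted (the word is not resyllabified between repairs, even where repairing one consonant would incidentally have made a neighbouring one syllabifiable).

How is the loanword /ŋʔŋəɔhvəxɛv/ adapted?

dəɔhvəxɛv

Substitution: /ŋ/ → /d/, giving /dʔdəɔhvəxɛv/.
Under (C)V(C), the unsyllabifiable consonants are /d/, /ʔ/ (at most one coda consonant is licensed; onsets are limited to one consonant).
Deletion applies to /d/, /ʔ/.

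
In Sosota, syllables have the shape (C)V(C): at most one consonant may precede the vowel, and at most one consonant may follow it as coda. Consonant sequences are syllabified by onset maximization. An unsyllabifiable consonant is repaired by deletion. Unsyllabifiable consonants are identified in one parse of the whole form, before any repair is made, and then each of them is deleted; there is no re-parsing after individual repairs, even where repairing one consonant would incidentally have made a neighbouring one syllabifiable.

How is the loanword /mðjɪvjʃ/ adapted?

jɪv

The consonants /m/, /ð/, /j/, /ʃ/ cannot be parsed into a legal (C)V(C) syllable (at most one coda consonant is licensed; onsets are limited to one consonant).
Deletion applies to /m/, /ð/, /j/, /ʃ/.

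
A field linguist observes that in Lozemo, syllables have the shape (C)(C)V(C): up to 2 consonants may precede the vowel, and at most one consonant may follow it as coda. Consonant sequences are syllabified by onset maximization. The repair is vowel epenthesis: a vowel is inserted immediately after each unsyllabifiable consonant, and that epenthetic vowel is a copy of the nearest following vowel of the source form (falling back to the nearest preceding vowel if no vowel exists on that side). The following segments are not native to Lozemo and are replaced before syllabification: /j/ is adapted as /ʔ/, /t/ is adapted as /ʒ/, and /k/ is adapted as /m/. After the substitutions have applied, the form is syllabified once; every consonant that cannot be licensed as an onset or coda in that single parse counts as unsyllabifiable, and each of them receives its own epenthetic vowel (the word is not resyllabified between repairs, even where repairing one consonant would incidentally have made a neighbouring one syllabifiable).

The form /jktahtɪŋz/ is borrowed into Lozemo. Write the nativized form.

ʔamʒahʒɪŋzɪ

Substitution: /j/ → /ʔ/, /k/ → /m/, /t/ → /ʒ/, giving /ʔmʒahʒɪŋz/.
The consonants /ʔ/, /z/ cannot be parsed into a legal (C)(C)V(C) syllable (at most one coda consonant is licensed; onsets may contain at most 2 consonants).
Each unlicensed consonant becomes the onset of a new syllable: /ʔ/ → /ʔa/, /z/ → /zɪ/.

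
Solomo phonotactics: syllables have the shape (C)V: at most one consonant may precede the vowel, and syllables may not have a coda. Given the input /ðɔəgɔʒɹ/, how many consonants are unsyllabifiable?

2

Under (C)V, the unsyllabifiable consonants are /ʒ/, /ɹ/ (no codas are permitted; onsets are limited to one consonant).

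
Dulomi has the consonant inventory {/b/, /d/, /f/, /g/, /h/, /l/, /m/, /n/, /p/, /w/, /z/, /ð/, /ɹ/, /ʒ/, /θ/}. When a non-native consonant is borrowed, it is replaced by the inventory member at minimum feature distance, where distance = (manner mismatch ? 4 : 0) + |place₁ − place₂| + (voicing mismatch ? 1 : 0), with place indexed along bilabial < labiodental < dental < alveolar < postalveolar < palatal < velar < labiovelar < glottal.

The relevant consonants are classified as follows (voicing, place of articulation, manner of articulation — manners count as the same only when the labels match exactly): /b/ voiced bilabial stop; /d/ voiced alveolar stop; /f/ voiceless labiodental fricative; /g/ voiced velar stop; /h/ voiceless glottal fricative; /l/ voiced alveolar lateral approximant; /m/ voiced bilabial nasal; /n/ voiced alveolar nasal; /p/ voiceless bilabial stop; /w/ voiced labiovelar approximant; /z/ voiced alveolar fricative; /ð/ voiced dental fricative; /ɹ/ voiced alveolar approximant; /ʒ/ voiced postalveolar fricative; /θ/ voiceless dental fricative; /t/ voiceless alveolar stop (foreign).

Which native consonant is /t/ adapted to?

d

/d/ is closest: same manner (stop), place distance 0 (alveolar→alveolar), voicing differs (+1); total 1. Next closest is /p/ at distance 3.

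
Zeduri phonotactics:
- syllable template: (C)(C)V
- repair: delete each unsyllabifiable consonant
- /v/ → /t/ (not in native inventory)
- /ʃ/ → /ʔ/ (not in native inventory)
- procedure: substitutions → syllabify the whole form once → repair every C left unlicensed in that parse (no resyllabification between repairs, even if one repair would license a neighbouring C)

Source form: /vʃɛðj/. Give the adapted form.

Substitution: /v/ → /t/, /ʃ/ → /ʔ/, giving /tʔɛðj/.
Syllabifying with onset maximization leaves /ð/, /j/ stranded (no codas are permitted; onsets may contain at most 2 consonants).
Deletion applies to /ð/, /j/.

tʔɛ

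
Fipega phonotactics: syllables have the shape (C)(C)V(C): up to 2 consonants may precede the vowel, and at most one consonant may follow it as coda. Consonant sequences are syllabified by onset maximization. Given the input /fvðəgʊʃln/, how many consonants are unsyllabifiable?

3

Under (C)(C)V(C), the unsyllabifiable consonants are /f/, /l/, /n/ (at most one coda consonant is licensed; onsets may contain at most 2 consonants).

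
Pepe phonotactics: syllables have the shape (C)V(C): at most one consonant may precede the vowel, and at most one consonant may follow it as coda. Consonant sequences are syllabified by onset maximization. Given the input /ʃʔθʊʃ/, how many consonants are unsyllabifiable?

Syllabifying with onset maximization leaves /ʃ/, /ʔ/ stranded (at most one coda consonant is licensed; onsets are limited to one consonant).

2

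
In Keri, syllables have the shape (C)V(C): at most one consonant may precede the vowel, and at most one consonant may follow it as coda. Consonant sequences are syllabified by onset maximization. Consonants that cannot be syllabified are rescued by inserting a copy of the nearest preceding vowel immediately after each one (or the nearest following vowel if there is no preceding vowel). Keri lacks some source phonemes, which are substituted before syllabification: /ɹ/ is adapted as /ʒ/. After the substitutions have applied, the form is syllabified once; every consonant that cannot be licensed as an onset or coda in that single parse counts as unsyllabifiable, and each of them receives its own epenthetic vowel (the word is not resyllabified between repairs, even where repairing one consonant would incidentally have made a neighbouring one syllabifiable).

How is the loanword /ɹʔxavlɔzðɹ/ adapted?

Substitution: /ɹ/ → /ʒ/, giving /ʒʔxavlɔzðʒ/.
Syllabifying with onset maximization leaves /ʒ/, /ʔ/, /ð/, /ʒ/ stranded (at most one coda consonant is licensed; onsets are limited to one consonant).
Inserting the epenthetic vowel yields /ʒ/ → /ʒa/, /ʔ/ → /ʔa/, /ð/ → /ðɔ/, /ʒ/ → /ʒɔ/.

ʒaʔaxavlɔzðɔʒɔ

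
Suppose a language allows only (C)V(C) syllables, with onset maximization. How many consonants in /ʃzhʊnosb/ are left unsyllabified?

The consonants /ʃ/, /z/, /b/ cannot be parsed into a legal (C)V(C) syllable (at most one coda consonant is licensed; onsets are limited to one consonant).

3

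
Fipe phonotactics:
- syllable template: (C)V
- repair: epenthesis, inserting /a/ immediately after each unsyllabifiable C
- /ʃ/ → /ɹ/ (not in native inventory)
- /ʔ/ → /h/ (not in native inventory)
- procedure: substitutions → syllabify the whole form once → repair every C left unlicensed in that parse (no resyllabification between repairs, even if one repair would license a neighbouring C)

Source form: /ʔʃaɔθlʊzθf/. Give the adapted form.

haɹaɔθalʊzaθafa

Substitution: /ʔ/ → /h/, /ʃ/ → /ɹ/, giving /hɹaɔθlʊzθf/.
The consonants /h/, /θ/, /z/, /θ/, /f/ cannot be parsed into a legal (C)V syllable (no codas are permitted; onsets are limited to one consonant).
Inserting the epenthetic vowel yields /h/ → /ha/, /θ/ → /θa/, /z/ → /za/, /θ/ → /θa/, /f/ → /fa/.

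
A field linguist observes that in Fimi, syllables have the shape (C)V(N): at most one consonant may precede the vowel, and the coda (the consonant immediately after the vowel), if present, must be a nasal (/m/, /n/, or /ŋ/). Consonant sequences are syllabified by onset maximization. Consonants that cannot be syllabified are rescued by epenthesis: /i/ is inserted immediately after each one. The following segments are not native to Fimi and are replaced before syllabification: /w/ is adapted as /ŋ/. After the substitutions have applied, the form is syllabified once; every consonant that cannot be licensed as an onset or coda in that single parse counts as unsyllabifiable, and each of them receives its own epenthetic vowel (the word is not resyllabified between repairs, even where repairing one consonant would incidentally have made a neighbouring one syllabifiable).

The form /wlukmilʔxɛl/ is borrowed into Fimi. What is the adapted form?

Substitution: /w/ → /ŋ/, giving /ŋlukmilʔxɛl/.
Under (C)V(N), the unsyllabifiable consonants are /ŋ/, /k/, /l/, /ʔ/, /l/ (only a nasal (/m/, /n/, or /ŋ/) is licensed in coda position; onsets are limited to one consonant).
Inserting the epenthetic vowel yields /ŋ/ → /ŋi/, /k/ → /ki/, /l/ → /li/, /ʔ/ → /ʔi/, /l/ → /li/.

ŋilukimiliʔixɛli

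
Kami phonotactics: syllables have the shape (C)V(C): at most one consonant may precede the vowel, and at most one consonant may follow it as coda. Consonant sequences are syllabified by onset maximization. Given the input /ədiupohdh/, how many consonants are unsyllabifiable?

2

The consonants /d/, /h/ cannot be parsed into a legal (C)V(C) syllable (at most one coda consonant is licensed; onsets are limited to one consonant).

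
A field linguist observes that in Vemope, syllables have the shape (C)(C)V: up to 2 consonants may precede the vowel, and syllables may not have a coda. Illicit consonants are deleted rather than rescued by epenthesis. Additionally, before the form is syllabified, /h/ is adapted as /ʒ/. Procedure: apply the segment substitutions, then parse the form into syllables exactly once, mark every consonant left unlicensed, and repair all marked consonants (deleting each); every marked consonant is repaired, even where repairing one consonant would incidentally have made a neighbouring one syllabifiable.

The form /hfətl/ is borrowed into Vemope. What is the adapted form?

Substitution: /h/ → /ʒ/, giving /ʒfətl/.
Syllabifying with onset maximization leaves /t/, /l/ stranded (no codas are permitted; onsets may contain at most 2 consonants).
Each unlicensed consonant is deleted: /t/, /l/.

ʒfə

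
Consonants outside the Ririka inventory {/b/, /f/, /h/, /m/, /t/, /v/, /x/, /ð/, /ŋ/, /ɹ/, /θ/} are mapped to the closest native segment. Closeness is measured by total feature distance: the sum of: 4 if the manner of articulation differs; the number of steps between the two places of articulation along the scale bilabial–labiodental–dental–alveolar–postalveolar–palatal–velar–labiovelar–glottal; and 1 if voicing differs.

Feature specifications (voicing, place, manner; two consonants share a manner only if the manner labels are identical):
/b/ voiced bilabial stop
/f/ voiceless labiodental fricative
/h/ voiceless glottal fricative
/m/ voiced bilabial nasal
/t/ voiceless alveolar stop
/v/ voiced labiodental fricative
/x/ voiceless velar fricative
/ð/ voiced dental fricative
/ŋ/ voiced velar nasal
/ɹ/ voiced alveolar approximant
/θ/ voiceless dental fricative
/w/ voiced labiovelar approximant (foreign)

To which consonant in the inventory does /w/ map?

ɹ

/ɹ/ is closest: same manner (approximant), place distance 4 (labiovelar→alveolar), same voicing; total 4. Next closest is /ŋ/ at distance 5.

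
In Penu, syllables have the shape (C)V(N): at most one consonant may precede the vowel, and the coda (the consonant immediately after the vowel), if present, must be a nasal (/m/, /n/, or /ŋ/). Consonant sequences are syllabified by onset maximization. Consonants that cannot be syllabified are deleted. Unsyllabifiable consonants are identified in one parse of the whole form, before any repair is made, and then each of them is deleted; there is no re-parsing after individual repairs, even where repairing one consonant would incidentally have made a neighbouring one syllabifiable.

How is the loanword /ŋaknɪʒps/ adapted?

ŋanɪ

The consonants /k/, /ʒ/, /p/, /s/ cannot be parsed into a legal (C)V(N) syllable (only a nasal (/m/, /n/, or /ŋ/) is licensed in coda position; onsets are limited to one consonant).
Deletion applies to /k/, /ʒ/, /p/, /s/.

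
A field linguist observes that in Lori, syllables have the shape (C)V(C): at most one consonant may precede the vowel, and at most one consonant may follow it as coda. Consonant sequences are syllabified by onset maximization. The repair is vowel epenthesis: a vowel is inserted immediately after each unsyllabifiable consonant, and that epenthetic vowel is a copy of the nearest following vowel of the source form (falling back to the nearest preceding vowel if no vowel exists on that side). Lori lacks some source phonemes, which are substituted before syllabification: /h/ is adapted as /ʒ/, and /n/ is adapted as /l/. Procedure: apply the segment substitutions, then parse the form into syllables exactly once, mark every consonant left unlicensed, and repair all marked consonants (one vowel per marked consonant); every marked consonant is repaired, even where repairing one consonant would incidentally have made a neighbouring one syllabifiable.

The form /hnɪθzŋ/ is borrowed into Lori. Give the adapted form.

Substitution: /h/ → /ʒ/, /n/ → /l/, giving /ʒlɪθzŋ/.
Under (C)V(C), the unsyllabifiable consonants are /ʒ/, /z/, /ŋ/ (at most one coda consonant is licensed; onsets are limited to one consonant).
Inserting the epenthetic vowel yields /ʒ/ → /ʒɪ/, /z/ → /zɪ/, /ŋ/ → /ŋɪ/.

ʒɪlɪθzɪŋɪ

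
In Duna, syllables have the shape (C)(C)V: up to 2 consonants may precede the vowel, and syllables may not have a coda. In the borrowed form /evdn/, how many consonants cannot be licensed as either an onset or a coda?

The consonants /v/, /d/, /n/ cannot be parsed into a legal (C)(C)V syllable (no codas are permitted; onsets may contain at most 2 consonants).

3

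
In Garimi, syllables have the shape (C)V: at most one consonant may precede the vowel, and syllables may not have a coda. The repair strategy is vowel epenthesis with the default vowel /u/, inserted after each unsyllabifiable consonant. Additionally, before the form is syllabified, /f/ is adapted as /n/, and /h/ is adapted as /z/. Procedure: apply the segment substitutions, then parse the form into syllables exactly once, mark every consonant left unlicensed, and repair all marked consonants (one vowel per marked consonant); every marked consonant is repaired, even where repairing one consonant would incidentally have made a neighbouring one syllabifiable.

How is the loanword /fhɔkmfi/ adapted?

nuzɔkumuni

Substitution: /f/ → /n/, /h/ → /z/, giving /nzɔkmni/.
Syllabifying with onset maximization leaves /n/, /k/, /m/ stranded (no codas are permitted; onsets are limited to one consonant).
Epenthesis after each stranded consonant: /n/ → /nu/, /k/ → /ku/, /m/ → /mu/.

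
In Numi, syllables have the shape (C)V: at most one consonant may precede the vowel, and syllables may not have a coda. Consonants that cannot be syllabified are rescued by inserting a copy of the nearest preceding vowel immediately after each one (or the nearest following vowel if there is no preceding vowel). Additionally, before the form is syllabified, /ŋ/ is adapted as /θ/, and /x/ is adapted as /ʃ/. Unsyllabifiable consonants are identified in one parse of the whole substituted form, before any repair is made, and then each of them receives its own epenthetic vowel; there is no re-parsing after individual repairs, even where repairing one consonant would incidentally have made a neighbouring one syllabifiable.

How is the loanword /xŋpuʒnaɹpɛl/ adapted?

Substitution: /x/ → /ʃ/, /ŋ/ → /θ/, giving /ʃθpuʒnaɹpɛl/.
The consonants /ʃ/, /θ/, /ʒ/, /ɹ/, /l/ cannot be parsed into a legal (C)V syllable (no codas are permitted; onsets are limited to one consonant).
Each unlicensed consonant becomes the onset of a new syllable: /ʃ/ → /ʃu/, /θ/ → /θu/, /ʒ/ → /ʒu/, /ɹ/ → /ɹa/, /l/ → /lɛ/.

ʃuθupuʒunaɹapɛlɛ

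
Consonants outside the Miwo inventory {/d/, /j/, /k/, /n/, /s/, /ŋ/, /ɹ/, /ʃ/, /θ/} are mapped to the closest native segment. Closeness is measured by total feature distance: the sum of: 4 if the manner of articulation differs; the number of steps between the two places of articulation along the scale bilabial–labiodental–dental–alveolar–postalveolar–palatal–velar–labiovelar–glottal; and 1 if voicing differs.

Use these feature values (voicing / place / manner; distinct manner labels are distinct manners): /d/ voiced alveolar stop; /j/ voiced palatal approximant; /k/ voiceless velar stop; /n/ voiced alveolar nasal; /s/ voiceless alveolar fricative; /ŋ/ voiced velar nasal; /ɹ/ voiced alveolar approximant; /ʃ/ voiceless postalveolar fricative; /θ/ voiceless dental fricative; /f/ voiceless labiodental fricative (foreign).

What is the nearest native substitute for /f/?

θ

/θ/ is closest: same manner (fricative), place distance 1 (labiodental→dental), same voicing; total 1. Next closest is /s/ at distance 2.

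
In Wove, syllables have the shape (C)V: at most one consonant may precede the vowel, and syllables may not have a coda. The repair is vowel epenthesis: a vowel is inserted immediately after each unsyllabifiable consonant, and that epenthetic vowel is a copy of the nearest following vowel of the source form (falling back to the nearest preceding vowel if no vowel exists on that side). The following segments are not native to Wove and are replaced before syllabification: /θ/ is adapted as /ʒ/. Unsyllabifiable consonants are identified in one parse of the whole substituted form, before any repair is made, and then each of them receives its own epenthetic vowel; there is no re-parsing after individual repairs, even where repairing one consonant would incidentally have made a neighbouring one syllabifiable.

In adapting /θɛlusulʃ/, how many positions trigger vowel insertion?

2

After substitution the input is /ʒɛlusulʃ/.
The unsyllabifiable consonants are /l/, /ʃ/; each receives one epenthetic vowel.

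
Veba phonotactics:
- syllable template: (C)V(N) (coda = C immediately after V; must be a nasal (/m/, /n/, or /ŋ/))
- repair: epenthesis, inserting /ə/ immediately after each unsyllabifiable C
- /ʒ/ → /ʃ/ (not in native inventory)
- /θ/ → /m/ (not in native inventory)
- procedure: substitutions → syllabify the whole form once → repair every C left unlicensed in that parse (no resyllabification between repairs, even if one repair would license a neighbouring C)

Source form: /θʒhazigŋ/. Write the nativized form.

məʃəhazigəŋə

Substitution: /θ/ → /m/, /ʒ/ → /ʃ/, giving /mʃhazigŋ/.
Syllabifying with onset maximization leaves /m/, /ʃ/, /g/, /ŋ/ stranded (only a nasal (/m/, /n/, or /ŋ/) is licensed in coda position; onsets are limited to one consonant).
Epenthesis after each stranded consonant: /m/ → /mə/, /ʃ/ → /ʃə/, /g/ → /gə/, /ŋ/ → /ŋə/.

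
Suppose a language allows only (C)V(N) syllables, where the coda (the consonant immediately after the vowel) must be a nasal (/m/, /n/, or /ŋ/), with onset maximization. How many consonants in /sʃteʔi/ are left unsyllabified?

Under (C)V(N), the unsyllabifiable consonants are /s/, /ʃ/ (only a nasal (/m/, /n/, or /ŋ/) is licensed in coda position; onsets are limited to one consonant).

2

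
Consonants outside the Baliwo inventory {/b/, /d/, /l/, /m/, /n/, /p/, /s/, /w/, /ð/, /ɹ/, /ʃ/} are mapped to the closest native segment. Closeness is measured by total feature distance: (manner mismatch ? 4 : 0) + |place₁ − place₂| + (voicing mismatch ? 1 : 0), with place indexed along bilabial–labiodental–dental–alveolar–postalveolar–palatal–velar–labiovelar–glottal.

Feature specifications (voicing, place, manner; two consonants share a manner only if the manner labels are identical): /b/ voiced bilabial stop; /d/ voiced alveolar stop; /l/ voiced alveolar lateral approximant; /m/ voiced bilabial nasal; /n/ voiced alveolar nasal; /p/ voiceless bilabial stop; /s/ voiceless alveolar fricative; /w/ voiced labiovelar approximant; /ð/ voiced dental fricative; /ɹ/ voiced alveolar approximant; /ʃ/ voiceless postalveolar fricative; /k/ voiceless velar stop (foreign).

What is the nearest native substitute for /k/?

d

/d/ is closest: same manner (stop), place distance 3 (velar→alveolar), voicing differs (+1); total 4. Next closest is /p/ at distance 6.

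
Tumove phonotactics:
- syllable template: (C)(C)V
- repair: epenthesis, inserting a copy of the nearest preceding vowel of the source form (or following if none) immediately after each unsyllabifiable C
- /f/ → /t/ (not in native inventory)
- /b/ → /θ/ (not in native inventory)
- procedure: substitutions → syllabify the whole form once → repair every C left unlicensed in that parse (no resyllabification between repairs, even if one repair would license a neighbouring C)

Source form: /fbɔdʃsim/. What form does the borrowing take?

tθɔdɔʃsimi

Substitution: /f/ → /t/, /b/ → /θ/, giving /tθɔdʃsim/.
Syllabifying with onset maximization leaves /d/, /m/ stranded (no codas are permitted; onsets may contain at most 2 consonants).
Each unlicensed consonant becomes the onset of a new syllable: /d/ → /dɔ/, /m/ → /mi/.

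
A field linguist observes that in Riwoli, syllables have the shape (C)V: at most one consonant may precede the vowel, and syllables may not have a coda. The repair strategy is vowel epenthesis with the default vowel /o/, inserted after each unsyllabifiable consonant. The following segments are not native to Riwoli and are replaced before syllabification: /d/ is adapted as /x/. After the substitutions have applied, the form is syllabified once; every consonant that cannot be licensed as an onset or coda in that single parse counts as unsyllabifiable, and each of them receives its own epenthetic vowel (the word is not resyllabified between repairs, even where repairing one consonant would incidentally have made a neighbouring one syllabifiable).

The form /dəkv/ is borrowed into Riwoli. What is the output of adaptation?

xəkovo

Substitution: /d/ → /x/, giving /xəkv/.
Syllabifying with onset maximization leaves /k/, /v/ stranded (no codas are permitted; onsets are limited to one consonant).
Each unlicensed consonant becomes the onset of a new syllable: /k/ → /ko/, /v/ → /vo/.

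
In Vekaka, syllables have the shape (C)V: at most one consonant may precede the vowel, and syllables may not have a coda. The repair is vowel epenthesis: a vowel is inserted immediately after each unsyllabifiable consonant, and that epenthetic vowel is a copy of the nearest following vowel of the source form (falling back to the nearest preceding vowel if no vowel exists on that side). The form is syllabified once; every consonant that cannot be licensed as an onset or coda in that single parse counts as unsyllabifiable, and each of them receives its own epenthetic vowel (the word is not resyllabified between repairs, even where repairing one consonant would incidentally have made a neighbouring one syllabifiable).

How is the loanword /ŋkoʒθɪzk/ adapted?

Under (C)V, the unsyllabifiable consonants are /ŋ/, /ʒ/, /z/, /k/ (no codas are permitted; onsets are limited to one consonant).
Each unlicensed consonant becomes the onset of a new syllable: /ŋ/ → /ŋo/, /ʒ/ → /ʒɪ/, /z/ → /zɪ/, /k/ → /kɪ/.

ŋokoʒɪθɪzɪkɪ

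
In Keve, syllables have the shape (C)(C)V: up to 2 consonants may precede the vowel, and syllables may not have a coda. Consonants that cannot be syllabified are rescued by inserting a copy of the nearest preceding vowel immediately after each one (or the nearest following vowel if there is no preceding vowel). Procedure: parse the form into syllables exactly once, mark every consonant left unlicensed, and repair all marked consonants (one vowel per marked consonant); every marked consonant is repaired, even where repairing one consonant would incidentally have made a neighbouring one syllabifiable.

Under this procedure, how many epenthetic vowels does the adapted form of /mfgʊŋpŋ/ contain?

4

The unsyllabifiable consonants are /m/, /ŋ/, /p/, /ŋ/; each receives one epenthetic vowel.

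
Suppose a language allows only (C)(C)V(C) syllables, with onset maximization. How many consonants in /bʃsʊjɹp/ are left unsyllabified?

Under (C)(C)V(C), the unsyllabifiable consonants are /b/, /ɹ/, /p/ (at most one coda consonant is licensed; onsets may contain at most 2 consonants).

3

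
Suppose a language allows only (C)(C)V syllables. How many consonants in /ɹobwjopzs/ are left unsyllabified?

The consonants /b/, /p/, /z/, /s/ cannot be parsed into a legal (C)(C)V syllable (no codas are permitted; onsets may contain at most 2 consonants).

4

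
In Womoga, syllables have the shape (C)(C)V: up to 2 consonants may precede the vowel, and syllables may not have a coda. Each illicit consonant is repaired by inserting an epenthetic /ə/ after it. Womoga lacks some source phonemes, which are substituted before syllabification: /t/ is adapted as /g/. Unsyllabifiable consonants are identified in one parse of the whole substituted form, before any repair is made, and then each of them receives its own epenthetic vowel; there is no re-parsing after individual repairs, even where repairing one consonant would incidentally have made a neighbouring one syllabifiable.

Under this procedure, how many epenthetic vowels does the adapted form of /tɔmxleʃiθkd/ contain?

4

After substitution the input is /gɔmxleʃiθkd/.
The unsyllabifiable consonants are /m/, /θ/, /k/, /d/; each receives one epenthetic vowel.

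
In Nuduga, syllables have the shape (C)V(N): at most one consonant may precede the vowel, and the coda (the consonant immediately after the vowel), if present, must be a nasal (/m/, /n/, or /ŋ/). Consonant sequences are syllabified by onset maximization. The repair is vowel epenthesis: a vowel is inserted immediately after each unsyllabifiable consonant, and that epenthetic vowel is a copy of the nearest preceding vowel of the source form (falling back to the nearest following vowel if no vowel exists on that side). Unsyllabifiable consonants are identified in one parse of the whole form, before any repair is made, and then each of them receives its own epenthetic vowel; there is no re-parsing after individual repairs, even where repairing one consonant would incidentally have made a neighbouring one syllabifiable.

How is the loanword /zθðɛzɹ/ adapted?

zɛθɛðɛzɛɹɛ

Under (C)V(N), the unsyllabifiable consonants are /z/, /θ/, /z/, /ɹ/ (only a nasal (/m/, /n/, or /ŋ/) is licensed in coda position; onsets are limited to one consonant).
Each unlicensed consonant becomes the onset of a new syllable: /z/ → /zɛ/, /θ/ → /θɛ/, /z/ → /zɛ/, /ɹ/ → /ɹɛ/.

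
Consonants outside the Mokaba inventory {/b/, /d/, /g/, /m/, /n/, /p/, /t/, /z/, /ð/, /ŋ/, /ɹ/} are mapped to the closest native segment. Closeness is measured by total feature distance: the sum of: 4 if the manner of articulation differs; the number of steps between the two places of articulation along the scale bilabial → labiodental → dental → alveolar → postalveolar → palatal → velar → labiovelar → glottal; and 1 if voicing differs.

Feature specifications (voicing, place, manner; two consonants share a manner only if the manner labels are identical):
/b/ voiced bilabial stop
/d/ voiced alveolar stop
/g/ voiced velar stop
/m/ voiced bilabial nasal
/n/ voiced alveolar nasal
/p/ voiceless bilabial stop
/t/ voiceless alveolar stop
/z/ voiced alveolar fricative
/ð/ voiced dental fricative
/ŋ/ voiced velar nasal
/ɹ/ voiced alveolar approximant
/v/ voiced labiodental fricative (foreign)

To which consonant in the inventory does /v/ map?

/ð/ is closest: same manner (fricative), place distance 1 (labiodental→dental), same voicing; total 1. Next closest is /z/ at distance 2.

ð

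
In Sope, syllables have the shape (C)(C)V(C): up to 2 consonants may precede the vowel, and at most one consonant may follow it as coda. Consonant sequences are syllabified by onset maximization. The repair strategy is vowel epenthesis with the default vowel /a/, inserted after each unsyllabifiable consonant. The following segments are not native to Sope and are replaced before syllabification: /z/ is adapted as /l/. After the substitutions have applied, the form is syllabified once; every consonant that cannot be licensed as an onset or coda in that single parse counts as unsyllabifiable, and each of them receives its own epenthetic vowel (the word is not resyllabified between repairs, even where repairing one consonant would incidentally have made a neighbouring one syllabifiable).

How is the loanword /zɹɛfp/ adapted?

lɹɛfpa

Substitution: /z/ → /l/, giving /lɹɛfp/.
Syllabifying with onset maximization leaves /p/ stranded (at most one coda consonant is licensed; onsets may contain at most 2 consonants).
Each unlicensed consonant becomes the onset of a new syllable: /p/ → /pa/.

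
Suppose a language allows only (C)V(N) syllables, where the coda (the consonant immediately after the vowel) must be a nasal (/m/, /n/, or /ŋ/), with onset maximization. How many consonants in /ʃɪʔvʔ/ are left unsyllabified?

3

The consonants /ʔ/, /v/, /ʔ/ cannot be parsed into a legal (C)V(N) syllable (only a nasal (/m/, /n/, or /ŋ/) is licensed in coda position; onsets are limited to one consonant).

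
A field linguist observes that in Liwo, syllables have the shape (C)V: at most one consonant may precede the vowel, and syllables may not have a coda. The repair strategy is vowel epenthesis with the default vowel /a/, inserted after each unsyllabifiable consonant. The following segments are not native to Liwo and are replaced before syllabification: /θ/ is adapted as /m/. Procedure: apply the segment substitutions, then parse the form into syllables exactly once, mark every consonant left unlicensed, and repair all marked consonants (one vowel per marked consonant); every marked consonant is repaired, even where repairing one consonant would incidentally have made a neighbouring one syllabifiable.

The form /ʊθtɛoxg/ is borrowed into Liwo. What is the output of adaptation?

ʊmatɛoxaga

Substitution: /θ/ → /m/, giving /ʊmtɛoxg/.
Syllabifying with onset maximization leaves /m/, /x/, /g/ stranded (no codas are permitted; onsets are limited to one consonant).
Epenthesis after each stranded consonant: /m/ → /ma/, /x/ → /xa/, /g/ → /ga/.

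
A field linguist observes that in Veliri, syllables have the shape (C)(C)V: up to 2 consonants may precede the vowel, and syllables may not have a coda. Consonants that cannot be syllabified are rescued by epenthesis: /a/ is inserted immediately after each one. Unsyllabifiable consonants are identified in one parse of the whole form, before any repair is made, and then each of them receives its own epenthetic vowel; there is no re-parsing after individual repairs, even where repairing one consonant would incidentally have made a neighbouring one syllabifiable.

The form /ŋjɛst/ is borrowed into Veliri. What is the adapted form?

ŋjɛsata

Under (C)(C)V, the unsyllabifiable consonants are /s/, /t/ (no codas are permitted; onsets may contain at most 2 consonants).
Epenthesis after each stranded consonant: /s/ → /sa/, /t/ → /ta/.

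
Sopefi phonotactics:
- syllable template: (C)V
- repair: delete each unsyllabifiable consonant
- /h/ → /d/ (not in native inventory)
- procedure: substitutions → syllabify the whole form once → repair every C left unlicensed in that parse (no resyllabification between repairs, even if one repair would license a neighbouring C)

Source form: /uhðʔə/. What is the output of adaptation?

uʔə

Substitution: /h/ → /d/, giving /udðʔə/.
The consonants /d/, /ð/ cannot be parsed into a legal (C)V syllable (no codas are permitted; onsets are limited to one consonant).
Deletion applies to /d/, /ð/.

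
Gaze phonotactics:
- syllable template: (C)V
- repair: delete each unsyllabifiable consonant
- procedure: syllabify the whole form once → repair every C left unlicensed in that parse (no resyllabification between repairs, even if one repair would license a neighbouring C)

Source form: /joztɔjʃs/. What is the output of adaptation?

jotɔ

Under (C)V, the unsyllabifiable consonants are /z/, /j/, /ʃ/, /s/ (no codas are permitted; onsets are limited to one consonant).
Deletion applies to /z/, /j/, /ʃ/, /s/.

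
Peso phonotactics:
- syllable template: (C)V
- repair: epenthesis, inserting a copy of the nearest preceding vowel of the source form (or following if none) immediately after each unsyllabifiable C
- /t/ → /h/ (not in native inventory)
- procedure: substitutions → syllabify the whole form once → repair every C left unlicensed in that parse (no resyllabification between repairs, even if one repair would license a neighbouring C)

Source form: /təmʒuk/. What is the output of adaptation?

Substitution: /t/ → /h/, giving /həmʒuk/.
Syllabifying with onset maximization leaves /m/, /k/ stranded (no codas are permitted; onsets are limited to one consonant).
Epenthesis after each stranded consonant: /m/ → /mə/, /k/ → /ku/.

həməʒuku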